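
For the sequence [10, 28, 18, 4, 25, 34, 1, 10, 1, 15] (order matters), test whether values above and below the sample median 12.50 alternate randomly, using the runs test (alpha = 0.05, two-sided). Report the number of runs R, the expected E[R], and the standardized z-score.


Step 1: Compute median = 12.50; label A = above, B = below.
Labels in order: BAABAABBBA  (n_A = 5, n_B = 5)
Step 2: Count runs R = 6.
Step 3: Under H0 (random ordering), E[R] = 2*n_A*n_B/(n_A+n_B) + 1 = 2*5*5/10 + 1 = 6.0000.
        Var[R] = 2*n_A*n_B*(2*n_A*n_B - n_A - n_B) / ((n_A+n_B)^2 * (n_A+n_B-1)) = 2000/900 = 2.2222.
        SD[R] = 1.4907.
Step 4: R = E[R], so z = 0 with no continuity correction.
Step 5: Two-sided p-value via normal approximation = 2*(1 - Phi(|z|)) = 1.000000.
Step 6: alpha = 0.05. fail to reject H0.

R = 6, z = 0.0000, p = 1.000000, fail to reject H0.


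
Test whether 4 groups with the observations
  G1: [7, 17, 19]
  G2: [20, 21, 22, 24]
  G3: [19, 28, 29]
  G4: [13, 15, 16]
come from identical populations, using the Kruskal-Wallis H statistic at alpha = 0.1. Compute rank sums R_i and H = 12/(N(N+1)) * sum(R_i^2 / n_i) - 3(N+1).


Step 1: Combine all N = 13 observations and assign midranks.
sorted (value, group, rank): (7,G1,1), (13,G4,2), (15,G4,3), (16,G4,4), (17,G1,5), (19,G1,6.5), (19,G3,6.5), (20,G2,8), (21,G2,9), (22,G2,10), (24,G2,11), (28,G3,12), (29,G3,13)
Step 2: Sum ranks within each group.
R_1 = 12.5 (n_1 = 3)
R_2 = 38 (n_2 = 4)
R_3 = 31.5 (n_3 = 3)
R_4 = 9 (n_4 = 3)
Step 3: H = 12/(N(N+1)) * sum(R_i^2/n_i) - 3(N+1)
     = 12/(13*14) * (12.5^2/3 + 38^2/4 + 31.5^2/3 + 9^2/3) - 3*14
     = 0.065934 * 770.833 - 42
     = 8.824176.
Step 4: Ties present; correction factor C = 1 - 6/(13^3 - 13) = 0.997253. Corrected H = 8.824176 / 0.997253 = 8.848485.
Step 5: Under H0, H ~ chi^2(3); p-value = 0.031375.
Step 6: alpha = 0.1. reject H0.

H = 8.8485, df = 3, p = 0.031375, reject H0.


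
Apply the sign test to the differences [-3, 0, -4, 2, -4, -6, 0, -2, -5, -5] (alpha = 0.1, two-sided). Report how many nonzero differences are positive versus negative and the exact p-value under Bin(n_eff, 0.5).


Step 1: Discard zero differences. Original n = 10; n_eff = number of nonzero differences = 8.
Nonzero differences (with sign): -3, -4, +2, -4, -6, -2, -5, -5
Step 2: Count signs: positive = 1, negative = 7.
Step 3: Under H0: P(positive) = 0.5, so the number of positives S ~ Bin(8, 0.5).
Step 4: Two-sided exact p-value = sum of Bin(8,0.5) probabilities at or below the observed probability = 0.070312.
Step 5: alpha = 0.1. reject H0.

n_eff = 8, pos = 1, neg = 7, p = 0.070312, reject H0.


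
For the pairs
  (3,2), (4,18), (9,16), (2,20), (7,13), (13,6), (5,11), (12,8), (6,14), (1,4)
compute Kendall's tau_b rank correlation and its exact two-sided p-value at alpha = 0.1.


Step 1: Enumerate the 45 unordered pairs (i,j) with i<j and classify each by sign(x_j-x_i) * sign(y_j-y_i).
  (1,2):dx=+1,dy=+16->C; (1,3):dx=+6,dy=+14->C; (1,4):dx=-1,dy=+18->D; (1,5):dx=+4,dy=+11->C
  (1,6):dx=+10,dy=+4->C; (1,7):dx=+2,dy=+9->C; (1,8):dx=+9,dy=+6->C; (1,9):dx=+3,dy=+12->C
  (1,10):dx=-2,dy=+2->D; (2,3):dx=+5,dy=-2->D; (2,4):dx=-2,dy=+2->D; (2,5):dx=+3,dy=-5->D
  (2,6):dx=+9,dy=-12->D; (2,7):dx=+1,dy=-7->D; (2,8):dx=+8,dy=-10->D; (2,9):dx=+2,dy=-4->D
  (2,10):dx=-3,dy=-14->C; (3,4):dx=-7,dy=+4->D; (3,5):dx=-2,dy=-3->C; (3,6):dx=+4,dy=-10->D
  (3,7):dx=-4,dy=-5->C; (3,8):dx=+3,dy=-8->D; (3,9):dx=-3,dy=-2->C; (3,10):dx=-8,dy=-12->C
  (4,5):dx=+5,dy=-7->D; (4,6):dx=+11,dy=-14->D; (4,7):dx=+3,dy=-9->D; (4,8):dx=+10,dy=-12->D
  (4,9):dx=+4,dy=-6->D; (4,10):dx=-1,dy=-16->C; (5,6):dx=+6,dy=-7->D; (5,7):dx=-2,dy=-2->C
  (5,8):dx=+5,dy=-5->D; (5,9):dx=-1,dy=+1->D; (5,10):dx=-6,dy=-9->C; (6,7):dx=-8,dy=+5->D
  (6,8):dx=-1,dy=+2->D; (6,9):dx=-7,dy=+8->D; (6,10):dx=-12,dy=-2->C; (7,8):dx=+7,dy=-3->D
  (7,9):dx=+1,dy=+3->C; (7,10):dx=-4,dy=-7->C; (8,9):dx=-6,dy=+6->D; (8,10):dx=-11,dy=-4->C
  (9,10):dx=-5,dy=-10->C
Step 2: C = 20, D = 25, total pairs = 45.
Step 3: tau = (C - D)/(n(n-1)/2) = (20 - 25)/45 = -0.111111.
Step 4: Exact two-sided p-value (enumerate n! = 3628800 permutations of y under H0): p = 0.727490.
Step 5: alpha = 0.1. fail to reject H0.

tau_b = -0.1111 (C=20, D=25), p = 0.727490, fail to reject H0.


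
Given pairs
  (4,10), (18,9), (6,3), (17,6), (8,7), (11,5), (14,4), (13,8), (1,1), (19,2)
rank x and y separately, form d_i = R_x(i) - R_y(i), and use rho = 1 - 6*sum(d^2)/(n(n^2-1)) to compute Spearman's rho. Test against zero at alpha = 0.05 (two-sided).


Step 1: Rank x and y separately (midranks; no ties here).
rank(x): 4->2, 18->9, 6->3, 17->8, 8->4, 11->5, 14->7, 13->6, 1->1, 19->10
rank(y): 10->10, 9->9, 3->3, 6->6, 7->7, 5->5, 4->4, 8->8, 1->1, 2->2
Step 2: d_i = R_x(i) - R_y(i); compute d_i^2.
  (2-10)^2=64, (9-9)^2=0, (3-3)^2=0, (8-6)^2=4, (4-7)^2=9, (5-5)^2=0, (7-4)^2=9, (6-8)^2=4, (1-1)^2=0, (10-2)^2=64
sum(d^2) = 154.
Step 3: rho = 1 - 6*154 / (10*(10^2 - 1)) = 1 - 924/990 = 0.066667.
Step 4: Under H0, t = rho * sqrt((n-2)/(1-rho^2)) = 0.1890 ~ t(8).
Step 5: Two-sided p-value from the t-distribution with 8 df = 0.854813.
Step 6: alpha = 0.05. fail to reject H0.

rho = 0.0667, p = 0.854813, fail to reject H0 at alpha = 0.05.


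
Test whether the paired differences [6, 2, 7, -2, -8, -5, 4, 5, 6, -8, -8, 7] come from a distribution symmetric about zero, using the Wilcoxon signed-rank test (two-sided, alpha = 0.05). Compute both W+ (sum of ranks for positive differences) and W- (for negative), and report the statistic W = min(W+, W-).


Step 1: Drop any zero differences (none here) and take |d_i|.
|d| = [6, 2, 7, 2, 8, 5, 4, 5, 6, 8, 8, 7]
Step 2: Midrank |d_i| (ties get averaged ranks).
ranks: |6|->6.5, |2|->1.5, |7|->8.5, |2|->1.5, |8|->11, |5|->4.5, |4|->3, |5|->4.5, |6|->6.5, |8|->11, |8|->11, |7|->8.5
Step 3: Attach original signs; sum ranks with positive sign and with negative sign.
W+ = 6.5 + 1.5 + 8.5 + 3 + 4.5 + 6.5 + 8.5 = 39
W- = 1.5 + 11 + 4.5 + 11 + 11 = 39
(Check: W+ + W- = 78 should equal n(n+1)/2 = 78.)
Step 4: Test statistic W = min(W+, W-) = 39.
Step 5: Ties in |d|, so use the tie-corrected normal approximation.
        E[W] = n(n+1)/4 = 12*13/4 = 39.
        Tie groups: |d|=2 (t=2), |d|=5 (t=2), |d|=6 (t=2), |d|=7 (t=2), |d|=8 (t=3); sum(t^3 - t) = 48.
        Var[W] = n(n+1)(2n+1)/24 - sum(t^3-t)/48 = 3900/24 - 48/48 = 161.5.
        z = (W - E[W]) / sqrt(Var[W]) = (39 - 39) / 12.7083 = 0.0000.
        Two-sided p = 2*Phi(z) = 1.000000.
Step 6: alpha = 0.05. fail to reject H0.

W+ = 39, W- = 39, W = min = 39, p = 1.000000, fail to reject H0.


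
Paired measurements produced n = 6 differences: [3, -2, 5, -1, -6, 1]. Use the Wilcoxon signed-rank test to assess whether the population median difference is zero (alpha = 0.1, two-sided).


Step 1: Drop any zero differences (none here) and take |d_i|.
|d| = [3, 2, 5, 1, 6, 1]
Step 2: Midrank |d_i| (ties get averaged ranks).
ranks: |3|->4, |2|->3, |5|->5, |1|->1.5, |6|->6, |1|->1.5
Step 3: Attach original signs; sum ranks with positive sign and with negative sign.
W+ = 4 + 5 + 1.5 = 10.5
W- = 3 + 1.5 + 6 = 10.5
(Check: W+ + W- = 21 should equal n(n+1)/2 = 21.)
Step 4: Test statistic W = min(W+, W-) = 10.5.
Step 5: Ties in |d|, so use the tie-corrected normal approximation.
        E[W] = n(n+1)/4 = 6*7/4 = 10.5.
        Tie groups: |d|=1 (t=2); sum(t^3 - t) = 6.
        Var[W] = n(n+1)(2n+1)/24 - sum(t^3-t)/48 = 546/24 - 6/48 = 22.625.
        z = (W - E[W]) / sqrt(Var[W]) = (10.5 - 10.5) / 4.7566 = 0.0000.
        Two-sided p = 2*Phi(z) = 1.000000.
Step 6: alpha = 0.1. fail to reject H0.

W+ = 10.5, W- = 10.5, W = min = 10.5, p = 1.000000, fail to reject H0.


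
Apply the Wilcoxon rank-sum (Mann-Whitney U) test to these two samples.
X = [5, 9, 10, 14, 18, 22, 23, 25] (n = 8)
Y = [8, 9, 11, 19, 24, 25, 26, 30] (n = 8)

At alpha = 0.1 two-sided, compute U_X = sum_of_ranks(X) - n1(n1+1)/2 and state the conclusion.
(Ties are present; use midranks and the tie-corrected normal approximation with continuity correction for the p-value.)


Step 1: Combine and sort all 16 observations; assign midranks.
sorted (value, group): (5,X), (8,Y), (9,X), (9,Y), (10,X), (11,Y), (14,X), (18,X), (19,Y), (22,X), (23,X), (24,Y), (25,X), (25,Y), (26,Y), (30,Y)
ranks: 5->1, 8->2, 9->3.5, 9->3.5, 10->5, 11->6, 14->7, 18->8, 19->9, 22->10, 23->11, 24->12, 25->13.5, 25->13.5, 26->15, 30->16
Step 2: Rank sum for X: R1 = 1 + 3.5 + 5 + 7 + 8 + 10 + 11 + 13.5 = 59.
Step 3: U_X = R1 - n1(n1+1)/2 = 59 - 8*9/2 = 59 - 36 = 23.
       U_Y = n1*n2 - U_X = 64 - 23 = 41.
Step 4: Ties are present, so use the tie-corrected normal approximation (with continuity correction) for the p-value.
Step 5: p-value = 0.371325; compare to alpha = 0.1. fail to reject H0.

U_X = 23, p = 0.371325, fail to reject H0 at alpha = 0.1.


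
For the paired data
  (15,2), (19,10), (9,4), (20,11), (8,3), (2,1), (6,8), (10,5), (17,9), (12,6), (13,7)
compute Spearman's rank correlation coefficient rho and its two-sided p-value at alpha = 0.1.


Step 1: Rank x and y separately (midranks; no ties here).
rank(x): 15->8, 19->10, 9->4, 20->11, 8->3, 2->1, 6->2, 10->5, 17->9, 12->6, 13->7
rank(y): 2->2, 10->10, 4->4, 11->11, 3->3, 1->1, 8->8, 5->5, 9->9, 6->6, 7->7
Step 2: d_i = R_x(i) - R_y(i); compute d_i^2.
  (8-2)^2=36, (10-10)^2=0, (4-4)^2=0, (11-11)^2=0, (3-3)^2=0, (1-1)^2=0, (2-8)^2=36, (5-5)^2=0, (9-9)^2=0, (6-6)^2=0, (7-7)^2=0
sum(d^2) = 72.
Step 3: rho = 1 - 6*72 / (11*(11^2 - 1)) = 1 - 432/1320 = 0.672727.
Step 4: Under H0, t = rho * sqrt((n-2)/(1-rho^2)) = 2.7277 ~ t(9).
Step 5: Two-sided p-value from the t-distribution with 9 df = 0.023313.
Step 6: alpha = 0.1. reject H0.

rho = 0.6727, p = 0.023313, reject H0 at alpha = 0.1.


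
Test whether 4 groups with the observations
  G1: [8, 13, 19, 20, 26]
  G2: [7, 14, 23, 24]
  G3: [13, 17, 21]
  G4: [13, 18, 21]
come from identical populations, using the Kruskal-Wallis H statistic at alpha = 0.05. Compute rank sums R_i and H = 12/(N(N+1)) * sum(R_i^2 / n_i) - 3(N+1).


Step 1: Combine all N = 15 observations and assign midranks.
sorted (value, group, rank): (7,G2,1), (8,G1,2), (13,G1,4), (13,G3,4), (13,G4,4), (14,G2,6), (17,G3,7), (18,G4,8), (19,G1,9), (20,G1,10), (21,G3,11.5), (21,G4,11.5), (23,G2,13), (24,G2,14), (26,G1,15)
Step 2: Sum ranks within each group.
R_1 = 40 (n_1 = 5)
R_2 = 34 (n_2 = 4)
R_3 = 22.5 (n_3 = 3)
R_4 = 23.5 (n_4 = 3)
Step 3: H = 12/(N(N+1)) * sum(R_i^2/n_i) - 3(N+1)
     = 12/(15*16) * (40^2/5 + 34^2/4 + 22.5^2/3 + 23.5^2/3) - 3*16
     = 0.050000 * 961.833 - 48
     = 0.091667.
Step 4: Ties present; correction factor C = 1 - 30/(15^3 - 15) = 0.991071. Corrected H = 0.091667 / 0.991071 = 0.092492.
Step 5: Under H0, H ~ chi^2(3); p-value = 0.992723.
Step 6: alpha = 0.05. fail to reject H0.

H = 0.0925, df = 3, p = 0.992723, fail to reject H0.


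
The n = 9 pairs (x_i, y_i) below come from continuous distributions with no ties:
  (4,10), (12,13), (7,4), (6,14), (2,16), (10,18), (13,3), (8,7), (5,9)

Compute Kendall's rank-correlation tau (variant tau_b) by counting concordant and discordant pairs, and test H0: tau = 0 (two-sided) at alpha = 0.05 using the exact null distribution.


Step 1: Enumerate the 36 unordered pairs (i,j) with i<j and classify each by sign(x_j-x_i) * sign(y_j-y_i).
  (1,2):dx=+8,dy=+3->C; (1,3):dx=+3,dy=-6->D; (1,4):dx=+2,dy=+4->C; (1,5):dx=-2,dy=+6->D
  (1,6):dx=+6,dy=+8->C; (1,7):dx=+9,dy=-7->D; (1,8):dx=+4,dy=-3->D; (1,9):dx=+1,dy=-1->D
  (2,3):dx=-5,dy=-9->C; (2,4):dx=-6,dy=+1->D; (2,5):dx=-10,dy=+3->D; (2,6):dx=-2,dy=+5->D
  (2,7):dx=+1,dy=-10->D; (2,8):dx=-4,dy=-6->C; (2,9):dx=-7,dy=-4->C; (3,4):dx=-1,dy=+10->D
  (3,5):dx=-5,dy=+12->D; (3,6):dx=+3,dy=+14->C; (3,7):dx=+6,dy=-1->D; (3,8):dx=+1,dy=+3->C
  (3,9):dx=-2,dy=+5->D; (4,5):dx=-4,dy=+2->D; (4,6):dx=+4,dy=+4->C; (4,7):dx=+7,dy=-11->D
  (4,8):dx=+2,dy=-7->D; (4,9):dx=-1,dy=-5->C; (5,6):dx=+8,dy=+2->C; (5,7):dx=+11,dy=-13->D
  (5,8):dx=+6,dy=-9->D; (5,9):dx=+3,dy=-7->D; (6,7):dx=+3,dy=-15->D; (6,8):dx=-2,dy=-11->C
  (6,9):dx=-5,dy=-9->C; (7,8):dx=-5,dy=+4->D; (7,9):dx=-8,dy=+6->D; (8,9):dx=-3,dy=+2->D
Step 2: C = 13, D = 23, total pairs = 36.
Step 3: tau = (C - D)/(n(n-1)/2) = (13 - 23)/36 = -0.277778.
Step 4: Exact two-sided p-value (enumerate n! = 362880 permutations of y under H0): p = 0.358488.
Step 5: alpha = 0.05. fail to reject H0.

tau_b = -0.2778 (C=13, D=23), p = 0.358488, fail to reject H0.


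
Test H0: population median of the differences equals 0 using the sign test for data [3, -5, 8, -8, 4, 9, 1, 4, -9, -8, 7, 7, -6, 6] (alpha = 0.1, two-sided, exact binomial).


Step 1: Discard zero differences. Original n = 14; n_eff = number of nonzero differences = 14.
Nonzero differences (with sign): +3, -5, +8, -8, +4, +9, +1, +4, -9, -8, +7, +7, -6, +6
Step 2: Count signs: positive = 9, negative = 5.
Step 3: Under H0: P(positive) = 0.5, so the number of positives S ~ Bin(14, 0.5).
Step 4: Two-sided exact p-value = sum of Bin(14,0.5) probabilities at or below the observed probability = 0.423950.
Step 5: alpha = 0.1. fail to reject H0.

n_eff = 14, pos = 9, neg = 5, p = 0.423950, fail to reject H0.


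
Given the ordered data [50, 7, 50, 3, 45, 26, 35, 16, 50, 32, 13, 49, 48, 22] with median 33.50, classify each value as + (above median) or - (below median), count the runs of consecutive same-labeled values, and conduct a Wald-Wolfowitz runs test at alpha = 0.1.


Step 1: Compute median = 33.50; label A = above, B = below.
Labels in order: ABABABABABBAAB  (n_A = 7, n_B = 7)
Step 2: Count runs R = 12.
Step 3: Under H0 (random ordering), E[R] = 2*n_A*n_B/(n_A+n_B) + 1 = 2*7*7/14 + 1 = 8.0000.
        Var[R] = 2*n_A*n_B*(2*n_A*n_B - n_A - n_B) / ((n_A+n_B)^2 * (n_A+n_B-1)) = 8232/2548 = 3.2308.
        SD[R] = 1.7974.
Step 4: Continuity-corrected z = (R - 0.5 - E[R]) / SD[R] = (12 - 0.5 - 8.0000) / 1.7974 = 1.9472.
Step 5: Two-sided p-value via normal approximation = 2*(1 - Phi(|z|)) = 0.051508.
Step 6: alpha = 0.1. reject H0.

R = 12, z = 1.9472, p = 0.051508, reject H0.


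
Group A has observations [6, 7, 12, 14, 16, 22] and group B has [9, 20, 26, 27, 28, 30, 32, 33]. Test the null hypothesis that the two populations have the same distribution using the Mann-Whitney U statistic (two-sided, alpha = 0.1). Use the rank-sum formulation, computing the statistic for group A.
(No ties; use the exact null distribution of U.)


Step 1: Combine and sort all 14 observations; assign midranks.
sorted (value, group): (6,X), (7,X), (9,Y), (12,X), (14,X), (16,X), (20,Y), (22,X), (26,Y), (27,Y), (28,Y), (30,Y), (32,Y), (33,Y)
ranks: 6->1, 7->2, 9->3, 12->4, 14->5, 16->6, 20->7, 22->8, 26->9, 27->10, 28->11, 30->12, 32->13, 33->14
Step 2: Rank sum for X: R1 = 1 + 2 + 4 + 5 + 6 + 8 = 26.
Step 3: U_X = R1 - n1(n1+1)/2 = 26 - 6*7/2 = 26 - 21 = 5.
       U_Y = n1*n2 - U_X = 48 - 5 = 43.
Step 4: No ties, so the exact null distribution of U (based on enumerating the C(14,6) = 3003 equally likely rank assignments) gives the two-sided p-value.
Step 5: p-value = 0.012654; compare to alpha = 0.1. reject H0.

U_X = 5, p = 0.012654, reject H0 at alpha = 0.1.


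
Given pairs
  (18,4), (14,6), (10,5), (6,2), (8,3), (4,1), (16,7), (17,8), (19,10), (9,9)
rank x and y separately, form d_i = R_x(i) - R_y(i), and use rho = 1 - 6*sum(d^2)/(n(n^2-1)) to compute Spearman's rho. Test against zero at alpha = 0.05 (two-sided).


Step 1: Rank x and y separately (midranks; no ties here).
rank(x): 18->9, 14->6, 10->5, 6->2, 8->3, 4->1, 16->7, 17->8, 19->10, 9->4
rank(y): 4->4, 6->6, 5->5, 2->2, 3->3, 1->1, 7->7, 8->8, 10->10, 9->9
Step 2: d_i = R_x(i) - R_y(i); compute d_i^2.
  (9-4)^2=25, (6-6)^2=0, (5-5)^2=0, (2-2)^2=0, (3-3)^2=0, (1-1)^2=0, (7-7)^2=0, (8-8)^2=0, (10-10)^2=0, (4-9)^2=25
sum(d^2) = 50.
Step 3: rho = 1 - 6*50 / (10*(10^2 - 1)) = 1 - 300/990 = 0.696970.
Step 4: Under H0, t = rho * sqrt((n-2)/(1-rho^2)) = 2.7490 ~ t(8).
Step 5: Two-sided p-value from the t-distribution with 8 df = 0.025097.
Step 6: alpha = 0.05. reject H0.

rho = 0.6970, p = 0.025097, reject H0 at alpha = 0.05.


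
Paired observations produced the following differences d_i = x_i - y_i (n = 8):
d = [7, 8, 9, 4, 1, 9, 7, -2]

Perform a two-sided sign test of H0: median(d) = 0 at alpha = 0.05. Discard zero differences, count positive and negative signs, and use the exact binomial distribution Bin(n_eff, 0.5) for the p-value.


Step 1: Discard zero differences. Original n = 8; n_eff = number of nonzero differences = 8.
Nonzero differences (with sign): +7, +8, +9, +4, +1, +9, +7, -2
Step 2: Count signs: positive = 7, negative = 1.
Step 3: Under H0: P(positive) = 0.5, so the number of positives S ~ Bin(8, 0.5).
Step 4: Two-sided exact p-value = sum of Bin(8,0.5) probabilities at or below the observed probability = 0.070312.
Step 5: alpha = 0.05. fail to reject H0.

n_eff = 8, pos = 7, neg = 1, p = 0.070312, fail to reject H0.


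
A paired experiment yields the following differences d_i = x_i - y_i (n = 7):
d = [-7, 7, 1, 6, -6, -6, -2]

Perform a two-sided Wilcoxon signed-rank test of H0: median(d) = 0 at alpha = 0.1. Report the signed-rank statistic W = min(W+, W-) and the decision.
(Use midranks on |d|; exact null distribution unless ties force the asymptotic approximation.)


Step 1: Drop any zero differences (none here) and take |d_i|.
|d| = [7, 7, 1, 6, 6, 6, 2]
Step 2: Midrank |d_i| (ties get averaged ranks).
ranks: |7|->6.5, |7|->6.5, |1|->1, |6|->4, |6|->4, |6|->4, |2|->2
Step 3: Attach original signs; sum ranks with positive sign and with negative sign.
W+ = 6.5 + 1 + 4 = 11.5
W- = 6.5 + 4 + 4 + 2 = 16.5
(Check: W+ + W- = 28 should equal n(n+1)/2 = 28.)
Step 4: Test statistic W = min(W+, W-) = 11.5.
Step 5: Ties in |d|, so use the tie-corrected normal approximation.
        E[W] = n(n+1)/4 = 7*8/4 = 14.
        Tie groups: |d|=6 (t=3), |d|=7 (t=2); sum(t^3 - t) = 30.
        Var[W] = n(n+1)(2n+1)/24 - sum(t^3-t)/48 = 840/24 - 30/48 = 34.375.
        z = (W - E[W]) / sqrt(Var[W]) = (11.5 - 14) / 5.8630 = -0.4264.
        Two-sided p = 2*Phi(z) = 0.669815.
Step 6: alpha = 0.1. fail to reject H0.

W+ = 11.5, W- = 16.5, W = min = 11.5, p = 0.669815, fail to reject H0.


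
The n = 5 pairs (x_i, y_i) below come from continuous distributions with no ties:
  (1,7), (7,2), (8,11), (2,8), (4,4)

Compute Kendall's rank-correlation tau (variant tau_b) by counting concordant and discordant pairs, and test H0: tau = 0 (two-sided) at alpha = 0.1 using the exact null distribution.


Step 1: Enumerate the 10 unordered pairs (i,j) with i<j and classify each by sign(x_j-x_i) * sign(y_j-y_i).
  (1,2):dx=+6,dy=-5->D; (1,3):dx=+7,dy=+4->C; (1,4):dx=+1,dy=+1->C; (1,5):dx=+3,dy=-3->D
  (2,3):dx=+1,dy=+9->C; (2,4):dx=-5,dy=+6->D; (2,5):dx=-3,dy=+2->D; (3,4):dx=-6,dy=-3->C
  (3,5):dx=-4,dy=-7->C; (4,5):dx=+2,dy=-4->D
Step 2: C = 5, D = 5, total pairs = 10.
Step 3: tau = (C - D)/(n(n-1)/2) = (5 - 5)/10 = 0.000000.
Step 4: Exact two-sided p-value (enumerate n! = 120 permutations of y under H0): p = 1.000000.
Step 5: alpha = 0.1. fail to reject H0.

tau_b = 0.0000 (C=5, D=5), p = 1.000000, fail to reject H0.


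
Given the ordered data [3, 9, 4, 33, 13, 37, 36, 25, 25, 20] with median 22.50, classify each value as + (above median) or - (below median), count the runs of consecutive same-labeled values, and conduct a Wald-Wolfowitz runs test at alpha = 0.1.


Step 1: Compute median = 22.50; label A = above, B = below.
Labels in order: BBBABAAAAB  (n_A = 5, n_B = 5)
Step 2: Count runs R = 5.
Step 3: Under H0 (random ordering), E[R] = 2*n_A*n_B/(n_A+n_B) + 1 = 2*5*5/10 + 1 = 6.0000.
        Var[R] = 2*n_A*n_B*(2*n_A*n_B - n_A - n_B) / ((n_A+n_B)^2 * (n_A+n_B-1)) = 2000/900 = 2.2222.
        SD[R] = 1.4907.
Step 4: Continuity-corrected z = (R + 0.5 - E[R]) / SD[R] = (5 + 0.5 - 6.0000) / 1.4907 = -0.3354.
Step 5: Two-sided p-value via normal approximation = 2*(1 - Phi(|z|)) = 0.737316.
Step 6: alpha = 0.1. fail to reject H0.

R = 5, z = -0.3354, p = 0.737316, fail to reject H0.


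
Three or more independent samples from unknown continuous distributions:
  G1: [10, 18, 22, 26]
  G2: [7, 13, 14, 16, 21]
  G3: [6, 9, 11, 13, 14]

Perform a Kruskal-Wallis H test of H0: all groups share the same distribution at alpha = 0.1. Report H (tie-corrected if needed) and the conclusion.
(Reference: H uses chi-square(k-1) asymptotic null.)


Step 1: Combine all N = 14 observations and assign midranks.
sorted (value, group, rank): (6,G3,1), (7,G2,2), (9,G3,3), (10,G1,4), (11,G3,5), (13,G2,6.5), (13,G3,6.5), (14,G2,8.5), (14,G3,8.5), (16,G2,10), (18,G1,11), (21,G2,12), (22,G1,13), (26,G1,14)
Step 2: Sum ranks within each group.
R_1 = 42 (n_1 = 4)
R_2 = 39 (n_2 = 5)
R_3 = 24 (n_3 = 5)
Step 3: H = 12/(N(N+1)) * sum(R_i^2/n_i) - 3(N+1)
     = 12/(14*15) * (42^2/4 + 39^2/5 + 24^2/5) - 3*15
     = 0.057143 * 860.4 - 45
     = 4.165714.
Step 4: Ties present; correction factor C = 1 - 12/(14^3 - 14) = 0.995604. Corrected H = 4.165714 / 0.995604 = 4.184106.
Step 5: Under H0, H ~ chi^2(2); p-value = 0.123433.
Step 6: alpha = 0.1. fail to reject H0.

H = 4.1841, df = 2, p = 0.123433, fail to reject H0.


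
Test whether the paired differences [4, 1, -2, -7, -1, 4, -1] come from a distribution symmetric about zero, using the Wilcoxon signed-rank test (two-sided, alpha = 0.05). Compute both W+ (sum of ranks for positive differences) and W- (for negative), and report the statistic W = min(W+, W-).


Step 1: Drop any zero differences (none here) and take |d_i|.
|d| = [4, 1, 2, 7, 1, 4, 1]
Step 2: Midrank |d_i| (ties get averaged ranks).
ranks: |4|->5.5, |1|->2, |2|->4, |7|->7, |1|->2, |4|->5.5, |1|->2
Step 3: Attach original signs; sum ranks with positive sign and with negative sign.
W+ = 5.5 + 2 + 5.5 = 13
W- = 4 + 7 + 2 + 2 = 15
(Check: W+ + W- = 28 should equal n(n+1)/2 = 28.)
Step 4: Test statistic W = min(W+, W-) = 13.
Step 5: Ties in |d|, so use the tie-corrected normal approximation.
        E[W] = n(n+1)/4 = 7*8/4 = 14.
        Tie groups: |d|=1 (t=3), |d|=4 (t=2); sum(t^3 - t) = 30.
        Var[W] = n(n+1)(2n+1)/24 - sum(t^3-t)/48 = 840/24 - 30/48 = 34.375.
        z = (W - E[W]) / sqrt(Var[W]) = (13 - 14) / 5.8630 = -0.1706.
        Two-sided p = 2*Phi(z) = 0.864569.
Step 6: alpha = 0.05. fail to reject H0.

W+ = 13, W- = 15, W = min = 13, p = 0.864569, fail to reject H0.


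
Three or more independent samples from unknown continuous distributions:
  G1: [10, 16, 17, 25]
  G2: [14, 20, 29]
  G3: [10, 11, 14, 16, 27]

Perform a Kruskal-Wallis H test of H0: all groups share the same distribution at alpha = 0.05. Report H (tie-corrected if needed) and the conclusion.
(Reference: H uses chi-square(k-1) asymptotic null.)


Step 1: Combine all N = 12 observations and assign midranks.
sorted (value, group, rank): (10,G1,1.5), (10,G3,1.5), (11,G3,3), (14,G2,4.5), (14,G3,4.5), (16,G1,6.5), (16,G3,6.5), (17,G1,8), (20,G2,9), (25,G1,10), (27,G3,11), (29,G2,12)
Step 2: Sum ranks within each group.
R_1 = 26 (n_1 = 4)
R_2 = 25.5 (n_2 = 3)
R_3 = 26.5 (n_3 = 5)
Step 3: H = 12/(N(N+1)) * sum(R_i^2/n_i) - 3(N+1)
     = 12/(12*13) * (26^2/4 + 25.5^2/3 + 26.5^2/5) - 3*13
     = 0.076923 * 526.2 - 39
     = 1.476923.
Step 4: Ties present; correction factor C = 1 - 18/(12^3 - 12) = 0.989510. Corrected H = 1.476923 / 0.989510 = 1.492580.
Step 5: Under H0, H ~ chi^2(2); p-value = 0.474122.
Step 6: alpha = 0.05. fail to reject H0.

H = 1.4926, df = 2, p = 0.474122, fail to reject H0.


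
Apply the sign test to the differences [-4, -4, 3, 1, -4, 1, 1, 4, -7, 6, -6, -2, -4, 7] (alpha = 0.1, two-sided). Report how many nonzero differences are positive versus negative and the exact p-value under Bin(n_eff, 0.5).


Step 1: Discard zero differences. Original n = 14; n_eff = number of nonzero differences = 14.
Nonzero differences (with sign): -4, -4, +3, +1, -4, +1, +1, +4, -7, +6, -6, -2, -4, +7
Step 2: Count signs: positive = 7, negative = 7.
Step 3: Under H0: P(positive) = 0.5, so the number of positives S ~ Bin(14, 0.5).
Step 4: Two-sided exact p-value = sum of Bin(14,0.5) probabilities at or below the observed probability = 1.000000.
Step 5: alpha = 0.1. fail to reject H0.

n_eff = 14, pos = 7, neg = 7, p = 1.000000, fail to reject H0.


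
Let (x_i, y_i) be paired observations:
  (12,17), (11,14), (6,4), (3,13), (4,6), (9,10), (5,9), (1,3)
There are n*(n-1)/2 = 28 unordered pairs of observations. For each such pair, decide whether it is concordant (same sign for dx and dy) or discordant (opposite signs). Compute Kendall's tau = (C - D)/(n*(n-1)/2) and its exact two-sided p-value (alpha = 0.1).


Step 1: Enumerate the 28 unordered pairs (i,j) with i<j and classify each by sign(x_j-x_i) * sign(y_j-y_i).
  (1,2):dx=-1,dy=-3->C; (1,3):dx=-6,dy=-13->C; (1,4):dx=-9,dy=-4->C; (1,5):dx=-8,dy=-11->C
  (1,6):dx=-3,dy=-7->C; (1,7):dx=-7,dy=-8->C; (1,8):dx=-11,dy=-14->C; (2,3):dx=-5,dy=-10->C
  (2,4):dx=-8,dy=-1->C; (2,5):dx=-7,dy=-8->C; (2,6):dx=-2,dy=-4->C; (2,7):dx=-6,dy=-5->C
  (2,8):dx=-10,dy=-11->C; (3,4):dx=-3,dy=+9->D; (3,5):dx=-2,dy=+2->D; (3,6):dx=+3,dy=+6->C
  (3,7):dx=-1,dy=+5->D; (3,8):dx=-5,dy=-1->C; (4,5):dx=+1,dy=-7->D; (4,6):dx=+6,dy=-3->D
  (4,7):dx=+2,dy=-4->D; (4,8):dx=-2,dy=-10->C; (5,6):dx=+5,dy=+4->C; (5,7):dx=+1,dy=+3->C
  (5,8):dx=-3,dy=-3->C; (6,7):dx=-4,dy=-1->C; (6,8):dx=-8,dy=-7->C; (7,8):dx=-4,dy=-6->C
Step 2: C = 22, D = 6, total pairs = 28.
Step 3: tau = (C - D)/(n(n-1)/2) = (22 - 6)/28 = 0.571429.
Step 4: Exact two-sided p-value (enumerate n! = 40320 permutations of y under H0): p = 0.061012.
Step 5: alpha = 0.1. reject H0.

tau_b = 0.5714 (C=22, D=6), p = 0.061012, reject H0.


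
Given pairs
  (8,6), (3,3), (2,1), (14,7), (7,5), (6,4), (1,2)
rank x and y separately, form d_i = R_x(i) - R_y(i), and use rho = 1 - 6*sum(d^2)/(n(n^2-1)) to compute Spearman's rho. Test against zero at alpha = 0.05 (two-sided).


Step 1: Rank x and y separately (midranks; no ties here).
rank(x): 8->6, 3->3, 2->2, 14->7, 7->5, 6->4, 1->1
rank(y): 6->6, 3->3, 1->1, 7->7, 5->5, 4->4, 2->2
Step 2: d_i = R_x(i) - R_y(i); compute d_i^2.
  (6-6)^2=0, (3-3)^2=0, (2-1)^2=1, (7-7)^2=0, (5-5)^2=0, (4-4)^2=0, (1-2)^2=1
sum(d^2) = 2.
Step 3: rho = 1 - 6*2 / (7*(7^2 - 1)) = 1 - 12/336 = 0.964286.
Step 4: Under H0, t = rho * sqrt((n-2)/(1-rho^2)) = 8.1408 ~ t(5).
Step 5: Two-sided p-value from the t-distribution with 5 df = 0.000454.
Step 6: alpha = 0.05. reject H0.

rho = 0.9643, p = 0.000454, reject H0 at alpha = 0.05.


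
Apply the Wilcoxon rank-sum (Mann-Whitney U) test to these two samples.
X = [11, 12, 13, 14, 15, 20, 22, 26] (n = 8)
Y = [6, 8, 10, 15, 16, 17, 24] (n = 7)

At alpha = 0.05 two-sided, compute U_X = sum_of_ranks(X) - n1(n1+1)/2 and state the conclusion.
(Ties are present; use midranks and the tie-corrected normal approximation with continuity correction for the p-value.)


Step 1: Combine and sort all 15 observations; assign midranks.
sorted (value, group): (6,Y), (8,Y), (10,Y), (11,X), (12,X), (13,X), (14,X), (15,X), (15,Y), (16,Y), (17,Y), (20,X), (22,X), (24,Y), (26,X)
ranks: 6->1, 8->2, 10->3, 11->4, 12->5, 13->6, 14->7, 15->8.5, 15->8.5, 16->10, 17->11, 20->12, 22->13, 24->14, 26->15
Step 2: Rank sum for X: R1 = 4 + 5 + 6 + 7 + 8.5 + 12 + 13 + 15 = 70.5.
Step 3: U_X = R1 - n1(n1+1)/2 = 70.5 - 8*9/2 = 70.5 - 36 = 34.5.
       U_Y = n1*n2 - U_X = 56 - 34.5 = 21.5.
Step 4: Ties are present, so use the tie-corrected normal approximation (with continuity correction) for the p-value.
Step 5: p-value = 0.487064; compare to alpha = 0.05. fail to reject H0.

U_X = 34.5, p = 0.487064, fail to reject H0 at alpha = 0.05.


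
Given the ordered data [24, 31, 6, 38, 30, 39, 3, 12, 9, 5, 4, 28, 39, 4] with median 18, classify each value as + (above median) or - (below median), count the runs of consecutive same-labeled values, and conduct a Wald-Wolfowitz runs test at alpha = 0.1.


Step 1: Compute median = 18; label A = above, B = below.
Labels in order: AABAAABBBBBAAB  (n_A = 7, n_B = 7)
Step 2: Count runs R = 6.
Step 3: Under H0 (random ordering), E[R] = 2*n_A*n_B/(n_A+n_B) + 1 = 2*7*7/14 + 1 = 8.0000.
        Var[R] = 2*n_A*n_B*(2*n_A*n_B - n_A - n_B) / ((n_A+n_B)^2 * (n_A+n_B-1)) = 8232/2548 = 3.2308.
        SD[R] = 1.7974.
Step 4: Continuity-corrected z = (R + 0.5 - E[R]) / SD[R] = (6 + 0.5 - 8.0000) / 1.7974 = -0.8345.
Step 5: Two-sided p-value via normal approximation = 2*(1 - Phi(|z|)) = 0.403986.
Step 6: alpha = 0.1. fail to reject H0.

R = 6, z = -0.8345, p = 0.403986, fail to reject H0.


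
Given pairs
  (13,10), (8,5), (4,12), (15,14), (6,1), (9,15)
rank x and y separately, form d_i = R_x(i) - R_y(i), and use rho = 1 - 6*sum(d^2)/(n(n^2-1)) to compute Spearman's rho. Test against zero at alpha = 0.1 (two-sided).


Step 1: Rank x and y separately (midranks; no ties here).
rank(x): 13->5, 8->3, 4->1, 15->6, 6->2, 9->4
rank(y): 10->3, 5->2, 12->4, 14->5, 1->1, 15->6
Step 2: d_i = R_x(i) - R_y(i); compute d_i^2.
  (5-3)^2=4, (3-2)^2=1, (1-4)^2=9, (6-5)^2=1, (2-1)^2=1, (4-6)^2=4
sum(d^2) = 20.
Step 3: rho = 1 - 6*20 / (6*(6^2 - 1)) = 1 - 120/210 = 0.428571.
Step 4: Under H0, t = rho * sqrt((n-2)/(1-rho^2)) = 0.9487 ~ t(4).
Step 5: Two-sided p-value from the t-distribution with 4 df = 0.396501.
Step 6: alpha = 0.1. fail to reject H0.

rho = 0.4286, p = 0.396501, fail to reject H0 at alpha = 0.1.


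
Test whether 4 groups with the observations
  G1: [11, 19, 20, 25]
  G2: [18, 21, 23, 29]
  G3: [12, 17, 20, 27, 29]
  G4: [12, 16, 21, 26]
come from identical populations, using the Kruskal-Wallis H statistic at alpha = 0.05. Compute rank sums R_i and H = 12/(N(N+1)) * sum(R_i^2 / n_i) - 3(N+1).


Step 1: Combine all N = 17 observations and assign midranks.
sorted (value, group, rank): (11,G1,1), (12,G3,2.5), (12,G4,2.5), (16,G4,4), (17,G3,5), (18,G2,6), (19,G1,7), (20,G1,8.5), (20,G3,8.5), (21,G2,10.5), (21,G4,10.5), (23,G2,12), (25,G1,13), (26,G4,14), (27,G3,15), (29,G2,16.5), (29,G3,16.5)
Step 2: Sum ranks within each group.
R_1 = 29.5 (n_1 = 4)
R_2 = 45 (n_2 = 4)
R_3 = 47.5 (n_3 = 5)
R_4 = 31 (n_4 = 4)
Step 3: H = 12/(N(N+1)) * sum(R_i^2/n_i) - 3(N+1)
     = 12/(17*18) * (29.5^2/4 + 45^2/4 + 47.5^2/5 + 31^2/4) - 3*18
     = 0.039216 * 1415.31 - 54
     = 1.502451.
Step 4: Ties present; correction factor C = 1 - 24/(17^3 - 17) = 0.995098. Corrected H = 1.502451 / 0.995098 = 1.509852.
Step 5: Under H0, H ~ chi^2(3); p-value = 0.679998.
Step 6: alpha = 0.05. fail to reject H0.

H = 1.5099, df = 3, p = 0.679998, fail to reject H0.


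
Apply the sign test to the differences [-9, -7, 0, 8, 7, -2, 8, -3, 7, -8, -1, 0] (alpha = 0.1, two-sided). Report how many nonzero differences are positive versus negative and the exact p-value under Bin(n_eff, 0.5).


Step 1: Discard zero differences. Original n = 12; n_eff = number of nonzero differences = 10.
Nonzero differences (with sign): -9, -7, +8, +7, -2, +8, -3, +7, -8, -1
Step 2: Count signs: positive = 4, negative = 6.
Step 3: Under H0: P(positive) = 0.5, so the number of positives S ~ Bin(10, 0.5).
Step 4: Two-sided exact p-value = sum of Bin(10,0.5) probabilities at or below the observed probability = 0.753906.
Step 5: alpha = 0.1. fail to reject H0.

n_eff = 10, pos = 4, neg = 6, p = 0.753906, fail to reject H0.


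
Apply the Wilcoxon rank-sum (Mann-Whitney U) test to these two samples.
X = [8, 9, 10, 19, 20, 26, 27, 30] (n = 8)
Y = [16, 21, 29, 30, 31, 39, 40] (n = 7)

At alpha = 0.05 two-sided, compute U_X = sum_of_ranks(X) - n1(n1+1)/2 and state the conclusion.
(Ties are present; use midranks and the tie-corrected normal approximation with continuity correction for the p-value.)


Step 1: Combine and sort all 15 observations; assign midranks.
sorted (value, group): (8,X), (9,X), (10,X), (16,Y), (19,X), (20,X), (21,Y), (26,X), (27,X), (29,Y), (30,X), (30,Y), (31,Y), (39,Y), (40,Y)
ranks: 8->1, 9->2, 10->3, 16->4, 19->5, 20->6, 21->7, 26->8, 27->9, 29->10, 30->11.5, 30->11.5, 31->13, 39->14, 40->15
Step 2: Rank sum for X: R1 = 1 + 2 + 3 + 5 + 6 + 8 + 9 + 11.5 = 45.5.
Step 3: U_X = R1 - n1(n1+1)/2 = 45.5 - 8*9/2 = 45.5 - 36 = 9.5.
       U_Y = n1*n2 - U_X = 56 - 9.5 = 46.5.
Step 4: Ties are present, so use the tie-corrected normal approximation (with continuity correction) for the p-value.
Step 5: p-value = 0.037073; compare to alpha = 0.05. reject H0.

U_X = 9.5, p = 0.037073, reject H0 at alpha = 0.05.


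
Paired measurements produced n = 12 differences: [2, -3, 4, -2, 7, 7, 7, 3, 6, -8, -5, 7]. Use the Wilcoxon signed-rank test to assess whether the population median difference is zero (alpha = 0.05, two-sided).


Step 1: Drop any zero differences (none here) and take |d_i|.
|d| = [2, 3, 4, 2, 7, 7, 7, 3, 6, 8, 5, 7]
Step 2: Midrank |d_i| (ties get averaged ranks).
ranks: |2|->1.5, |3|->3.5, |4|->5, |2|->1.5, |7|->9.5, |7|->9.5, |7|->9.5, |3|->3.5, |6|->7, |8|->12, |5|->6, |7|->9.5
Step 3: Attach original signs; sum ranks with positive sign and with negative sign.
W+ = 1.5 + 5 + 9.5 + 9.5 + 9.5 + 3.5 + 7 + 9.5 = 55
W- = 3.5 + 1.5 + 12 + 6 = 23
(Check: W+ + W- = 78 should equal n(n+1)/2 = 78.)
Step 4: Test statistic W = min(W+, W-) = 23.
Step 5: Ties in |d|, so use the tie-corrected normal approximation.
        E[W] = n(n+1)/4 = 12*13/4 = 39.
        Tie groups: |d|=2 (t=2), |d|=3 (t=2), |d|=7 (t=4); sum(t^3 - t) = 72.
        Var[W] = n(n+1)(2n+1)/24 - sum(t^3-t)/48 = 3900/24 - 72/48 = 161.
        z = (W - E[W]) / sqrt(Var[W]) = (23 - 39) / 12.6886 = -1.2610.
        Two-sided p = 2*Phi(z) = 0.207317.
Step 6: alpha = 0.05. fail to reject H0.

W+ = 55, W- = 23, W = min = 23, p = 0.207317, fail to reject H0.


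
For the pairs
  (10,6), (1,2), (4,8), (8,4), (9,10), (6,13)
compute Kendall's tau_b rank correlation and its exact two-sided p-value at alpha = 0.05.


Step 1: Enumerate the 15 unordered pairs (i,j) with i<j and classify each by sign(x_j-x_i) * sign(y_j-y_i).
  (1,2):dx=-9,dy=-4->C; (1,3):dx=-6,dy=+2->D; (1,4):dx=-2,dy=-2->C; (1,5):dx=-1,dy=+4->D
  (1,6):dx=-4,dy=+7->D; (2,3):dx=+3,dy=+6->C; (2,4):dx=+7,dy=+2->C; (2,5):dx=+8,dy=+8->C
  (2,6):dx=+5,dy=+11->C; (3,4):dx=+4,dy=-4->D; (3,5):dx=+5,dy=+2->C; (3,6):dx=+2,dy=+5->C
  (4,5):dx=+1,dy=+6->C; (4,6):dx=-2,dy=+9->D; (5,6):dx=-3,dy=+3->D
Step 2: C = 9, D = 6, total pairs = 15.
Step 3: tau = (C - D)/(n(n-1)/2) = (9 - 6)/15 = 0.200000.
Step 4: Exact two-sided p-value (enumerate n! = 720 permutations of y under H0): p = 0.719444.
Step 5: alpha = 0.05. fail to reject H0.

tau_b = 0.2000 (C=9, D=6), p = 0.719444, fail to reject H0.


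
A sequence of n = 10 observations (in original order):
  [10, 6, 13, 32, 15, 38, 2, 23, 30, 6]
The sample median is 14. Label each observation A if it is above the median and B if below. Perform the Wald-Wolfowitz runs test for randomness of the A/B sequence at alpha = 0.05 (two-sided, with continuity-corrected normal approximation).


Step 1: Compute median = 14; label A = above, B = below.
Labels in order: BBBAAABAAB  (n_A = 5, n_B = 5)
Step 2: Count runs R = 5.
Step 3: Under H0 (random ordering), E[R] = 2*n_A*n_B/(n_A+n_B) + 1 = 2*5*5/10 + 1 = 6.0000.
        Var[R] = 2*n_A*n_B*(2*n_A*n_B - n_A - n_B) / ((n_A+n_B)^2 * (n_A+n_B-1)) = 2000/900 = 2.2222.
        SD[R] = 1.4907.
Step 4: Continuity-corrected z = (R + 0.5 - E[R]) / SD[R] = (5 + 0.5 - 6.0000) / 1.4907 = -0.3354.
Step 5: Two-sided p-value via normal approximation = 2*(1 - Phi(|z|)) = 0.737316.
Step 6: alpha = 0.05. fail to reject H0.

R = 5, z = -0.3354, p = 0.737316, fail to reject H0.


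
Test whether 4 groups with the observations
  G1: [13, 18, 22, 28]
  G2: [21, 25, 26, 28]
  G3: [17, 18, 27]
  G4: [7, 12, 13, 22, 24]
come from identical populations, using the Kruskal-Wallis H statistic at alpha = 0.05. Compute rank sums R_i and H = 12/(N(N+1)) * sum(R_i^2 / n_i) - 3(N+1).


Step 1: Combine all N = 16 observations and assign midranks.
sorted (value, group, rank): (7,G4,1), (12,G4,2), (13,G1,3.5), (13,G4,3.5), (17,G3,5), (18,G1,6.5), (18,G3,6.5), (21,G2,8), (22,G1,9.5), (22,G4,9.5), (24,G4,11), (25,G2,12), (26,G2,13), (27,G3,14), (28,G1,15.5), (28,G2,15.5)
Step 2: Sum ranks within each group.
R_1 = 35 (n_1 = 4)
R_2 = 48.5 (n_2 = 4)
R_3 = 25.5 (n_3 = 3)
R_4 = 27 (n_4 = 5)
Step 3: H = 12/(N(N+1)) * sum(R_i^2/n_i) - 3(N+1)
     = 12/(16*17) * (35^2/4 + 48.5^2/4 + 25.5^2/3 + 27^2/5) - 3*17
     = 0.044118 * 1256.86 - 51
     = 4.449816.
Step 4: Ties present; correction factor C = 1 - 24/(16^3 - 16) = 0.994118. Corrected H = 4.449816 / 0.994118 = 4.476146.
Step 5: Under H0, H ~ chi^2(3); p-value = 0.214428.
Step 6: alpha = 0.05. fail to reject H0.

H = 4.4761, df = 3, p = 0.214428, fail to reject H0.


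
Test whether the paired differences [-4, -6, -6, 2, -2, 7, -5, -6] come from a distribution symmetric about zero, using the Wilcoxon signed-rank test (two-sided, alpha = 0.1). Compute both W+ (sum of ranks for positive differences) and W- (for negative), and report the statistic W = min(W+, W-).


Step 1: Drop any zero differences (none here) and take |d_i|.
|d| = [4, 6, 6, 2, 2, 7, 5, 6]
Step 2: Midrank |d_i| (ties get averaged ranks).
ranks: |4|->3, |6|->6, |6|->6, |2|->1.5, |2|->1.5, |7|->8, |5|->4, |6|->6
Step 3: Attach original signs; sum ranks with positive sign and with negative sign.
W+ = 1.5 + 8 = 9.5
W- = 3 + 6 + 6 + 1.5 + 4 + 6 = 26.5
(Check: W+ + W- = 36 should equal n(n+1)/2 = 36.)
Step 4: Test statistic W = min(W+, W-) = 9.5.
Step 5: Ties in |d|, so use the tie-corrected normal approximation.
        E[W] = n(n+1)/4 = 8*9/4 = 18.
        Tie groups: |d|=2 (t=2), |d|=6 (t=3); sum(t^3 - t) = 30.
        Var[W] = n(n+1)(2n+1)/24 - sum(t^3-t)/48 = 1224/24 - 30/48 = 50.375.
        z = (W - E[W]) / sqrt(Var[W]) = (9.5 - 18) / 7.0975 = -1.1976.
        Two-sided p = 2*Phi(z) = 0.231073.
Step 6: alpha = 0.1. fail to reject H0.

W+ = 9.5, W- = 26.5, W = min = 9.5, p = 0.231073, fail to reject H0.


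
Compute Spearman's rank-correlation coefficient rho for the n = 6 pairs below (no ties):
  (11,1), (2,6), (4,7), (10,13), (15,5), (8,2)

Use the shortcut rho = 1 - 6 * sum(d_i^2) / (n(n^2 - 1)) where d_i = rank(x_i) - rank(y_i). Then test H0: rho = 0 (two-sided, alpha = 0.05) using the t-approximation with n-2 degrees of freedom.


Step 1: Rank x and y separately (midranks; no ties here).
rank(x): 11->5, 2->1, 4->2, 10->4, 15->6, 8->3
rank(y): 1->1, 6->4, 7->5, 13->6, 5->3, 2->2
Step 2: d_i = R_x(i) - R_y(i); compute d_i^2.
  (5-1)^2=16, (1-4)^2=9, (2-5)^2=9, (4-6)^2=4, (6-3)^2=9, (3-2)^2=1
sum(d^2) = 48.
Step 3: rho = 1 - 6*48 / (6*(6^2 - 1)) = 1 - 288/210 = -0.371429.
Step 4: Under H0, t = rho * sqrt((n-2)/(1-rho^2)) = -0.8001 ~ t(4).
Step 5: Two-sided p-value from the t-distribution with 4 df = 0.468478.
Step 6: alpha = 0.05. fail to reject H0.

rho = -0.3714, p = 0.468478, fail to reject H0 at alpha = 0.05.


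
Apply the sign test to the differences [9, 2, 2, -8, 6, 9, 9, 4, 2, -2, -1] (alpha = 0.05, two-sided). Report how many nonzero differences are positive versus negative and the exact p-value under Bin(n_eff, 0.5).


Step 1: Discard zero differences. Original n = 11; n_eff = number of nonzero differences = 11.
Nonzero differences (with sign): +9, +2, +2, -8, +6, +9, +9, +4, +2, -2, -1
Step 2: Count signs: positive = 8, negative = 3.
Step 3: Under H0: P(positive) = 0.5, so the number of positives S ~ Bin(11, 0.5).
Step 4: Two-sided exact p-value = sum of Bin(11,0.5) probabilities at or below the observed probability = 0.226562.
Step 5: alpha = 0.05. fail to reject H0.

n_eff = 11, pos = 8, neg = 3, p = 0.226562, fail to reject H0.


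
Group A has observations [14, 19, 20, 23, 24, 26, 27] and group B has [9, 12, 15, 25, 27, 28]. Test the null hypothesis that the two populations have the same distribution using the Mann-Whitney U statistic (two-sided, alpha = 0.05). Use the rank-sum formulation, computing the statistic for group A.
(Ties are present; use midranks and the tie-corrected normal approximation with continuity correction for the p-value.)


Step 1: Combine and sort all 13 observations; assign midranks.
sorted (value, group): (9,Y), (12,Y), (14,X), (15,Y), (19,X), (20,X), (23,X), (24,X), (25,Y), (26,X), (27,X), (27,Y), (28,Y)
ranks: 9->1, 12->2, 14->3, 15->4, 19->5, 20->6, 23->7, 24->8, 25->9, 26->10, 27->11.5, 27->11.5, 28->13
Step 2: Rank sum for X: R1 = 3 + 5 + 6 + 7 + 8 + 10 + 11.5 = 50.5.
Step 3: U_X = R1 - n1(n1+1)/2 = 50.5 - 7*8/2 = 50.5 - 28 = 22.5.
       U_Y = n1*n2 - U_X = 42 - 22.5 = 19.5.
Step 4: Ties are present, so use the tie-corrected normal approximation (with continuity correction) for the p-value.
Step 5: p-value = 0.886248; compare to alpha = 0.05. fail to reject H0.

U_X = 22.5, p = 0.886248, fail to reject H0 at alpha = 0.05.
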